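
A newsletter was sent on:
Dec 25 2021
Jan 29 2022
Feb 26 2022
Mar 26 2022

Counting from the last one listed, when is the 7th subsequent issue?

Oct 29 2022

These are Saturdays with 35, 28, 28-day gaps.
Each is the final Saturday of its month — Jan 29 2022 is past the 28th, so '4th Saturday' doesn't fit.
April 2022 ends with Saturday Apr 30 2022.
May 2022 ends with Saturday May 28 2022.
June 2022 ends with Saturday Jun 25 2022.
Last Saturday of July 2022: Jul 30 2022.
Last Saturday of August 2022: Aug 27 2022.
Last Saturday of September 2022: Sep 24 2022.
Last Saturday of October 2022: Oct 29 2022.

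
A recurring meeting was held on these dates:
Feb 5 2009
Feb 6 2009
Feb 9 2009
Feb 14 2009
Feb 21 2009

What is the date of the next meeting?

Intervals are 1, 3, 5, 7 days — an arithmetic progression with common difference 2.
Next gap: 9 days. Feb 21 2009 + 9 days = Mar 2 2009.

Mar 2 2009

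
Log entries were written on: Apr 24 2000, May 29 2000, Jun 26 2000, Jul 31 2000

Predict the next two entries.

All Mondays; the gaps (35, 28, 35) vary with month length.
This is the last Monday of each month.
Last Monday of August 2000: Aug 28 2000.
September 2000 ends with Monday Sep 25 2000.

Aug 28 2000, Sep 25 2000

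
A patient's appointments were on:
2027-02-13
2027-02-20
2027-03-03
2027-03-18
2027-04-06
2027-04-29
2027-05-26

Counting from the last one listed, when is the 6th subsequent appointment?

2028-01-27

Intervals are 7, 11, 15, 19, 23, 27 days — an arithmetic progression with common difference 4.
Next gap: 31 days. 2027-05-26 + 31 days = 2027-06-26.
Next gap: 35 days. 2027-06-26 + 35 days = 2027-07-31.
Next gap: 39 days. 2027-07-31 + 39 days = 2027-09-08.
Next gap: 43 days. 2027-09-08 + 43 days = 2027-10-21.
Next gap: 47 days. 2027-10-21 + 47 days = 2027-12-07.
Next gap: 51 days. 2027-12-07 + 51 days = 2028-01-27.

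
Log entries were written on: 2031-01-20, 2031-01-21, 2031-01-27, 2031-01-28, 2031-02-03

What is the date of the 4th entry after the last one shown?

Gaps: 1, 6, 1, 6 days — not constant, but cyclic with period 2.
The events fall on every Monday and Tuesday.
The following Tuesday is 2031-02-04.
The following Monday is 2031-02-10.
The following Tuesday is 2031-02-11.
Next Monday: 2031-02-17.

2031-02-17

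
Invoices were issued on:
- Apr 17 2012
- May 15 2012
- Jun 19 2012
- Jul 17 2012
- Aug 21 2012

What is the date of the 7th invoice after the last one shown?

Mar 19 2013

These are Tuesdays at 28- or 35-day spacing (28, 35, 28, 35).
The pattern: 3rd Tuesday of the month.
September 2012 — 3rd Tuesday is Sep 18 2012.
3rd Tuesday of October 2012: Oct 16 2012.
3rd Tuesday of November 2012: Nov 20 2012.
3rd Tuesday of December 2012: Dec 18 2012.
January 2013 — 3rd Tuesday is Jan 15 2013.
3rd Tuesday of February 2013: Feb 19 2013.
March 2013 — 3rd Tuesday is Mar 19 2013.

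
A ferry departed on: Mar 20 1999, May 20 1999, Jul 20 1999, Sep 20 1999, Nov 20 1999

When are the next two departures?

Gaps: 61, 61, 62, 61 days — not constant. Every event is on the 20th of the month.
Pattern: the 20th of every 2 months.
January 2000: Jan 20 2000.
Next: March 2000 → Mar 20 2000.

Jan 20 2000, Mar 20 2000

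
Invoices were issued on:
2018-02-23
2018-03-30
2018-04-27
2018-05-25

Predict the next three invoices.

2018-06-29, 2018-07-27, 2018-08-31

Every date is a Friday; gaps 35, 28, 28 days.
Each is the last Friday of its month (at least one falls on the 29th or later, ruling out '4th Friday').
Last Friday of June 2018: 2018-06-29.
Last Friday of July 2018: 2018-07-27.
August 2018 ends with Friday 2018-08-31.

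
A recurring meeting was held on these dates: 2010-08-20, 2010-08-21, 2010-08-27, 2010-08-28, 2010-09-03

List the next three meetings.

Every event lands on a Friday or Saturday (gaps cycle 1, 6, 1, 6).
So the schedule is: every Friday and Saturday.
Next Saturday: 2010-09-04.
The following Friday is 2010-09-10.
Next Saturday: 2010-09-11.

2010-09-04, 2010-09-10, 2010-09-11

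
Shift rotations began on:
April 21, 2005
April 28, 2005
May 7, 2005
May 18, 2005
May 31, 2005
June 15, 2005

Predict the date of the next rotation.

Intervals are 7, 9, 11, 13, 15 days — an arithmetic progression with common difference 2.
Next gap: 17 days. June 15, 2005 + 17 days = July 2, 2005.

July 2, 2005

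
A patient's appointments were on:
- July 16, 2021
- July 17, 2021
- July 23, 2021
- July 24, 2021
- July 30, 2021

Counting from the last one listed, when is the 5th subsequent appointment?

Every event lands on a Friday or Saturday (gaps cycle 1, 6, 1, 6).
So the schedule is: every Friday and Saturday.
The following Saturday is July 31, 2021.
The following Friday is August 6, 2021.
The following Saturday is August 7, 2021.
The following Friday is August 13, 2021.
Next Saturday: August 14, 2021.

August 14, 2021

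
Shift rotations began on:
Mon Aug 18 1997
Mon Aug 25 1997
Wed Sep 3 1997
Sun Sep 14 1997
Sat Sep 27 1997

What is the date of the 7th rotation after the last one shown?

Sat Feb 21 1998

Intervals are 7, 9, 11, 13 days — an arithmetic progression with common difference 2.
Next gap: 15 days. Sat Sep 27 1997 + 15 days = Sun Oct 12 1997.
Next gap: 17 days. Sun Oct 12 1997 + 17 days = Wed Oct 29 1997.
Next gap: 19 days. Wed Oct 29 1997 + 19 days = Mon Nov 17 1997.
Next gap: 21 days. Mon Nov 17 1997 + 21 days = Mon Dec 8 1997.
Next gap: 23 days. Mon Dec 8 1997 + 23 days = Wed Dec 31 1997.
Next gap: 25 days. Wed Dec 31 1997 + 25 days = Sun Jan 25 1998.
Next gap: 27 days. Sun Jan 25 1998 + 27 days = Sat Feb 21 1998.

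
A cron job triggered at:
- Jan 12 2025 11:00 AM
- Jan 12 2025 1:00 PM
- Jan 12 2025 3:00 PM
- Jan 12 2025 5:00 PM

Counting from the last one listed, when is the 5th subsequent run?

Jan 13 2025 3:00 AM

Gaps: 2, 2, 2 hours — each event is 2 hours after the previous one.
Jan 12 2025 5:00 PM + 2 h = Jan 12 2025 7:00 PM.
Jan 12 2025 7:00 PM + 2 h = Jan 12 2025 9:00 PM.
Jan 12 2025 9:00 PM + 2 h = Jan 12 2025 11:00 PM.
Jan 12 2025 11:00 PM + 2 h = Jan 13 2025 1:00 AM.
Jan 13 2025 1:00 AM + 2 h = Jan 13 2025 3:00 AM.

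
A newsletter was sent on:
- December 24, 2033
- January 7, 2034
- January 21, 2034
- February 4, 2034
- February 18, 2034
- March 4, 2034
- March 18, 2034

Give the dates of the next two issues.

April 1, 2034; April 15, 2034

The spacing is 14, 14, 14, 14, 14, 14 days — always 14 days.
March 18, 2034 + 14 days = April 1, 2034.
April 1, 2034 + 14 days = April 15, 2034.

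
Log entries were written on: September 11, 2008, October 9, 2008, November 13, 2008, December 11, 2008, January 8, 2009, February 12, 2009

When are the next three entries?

These are Thursdays at 28- or 35-day spacing (28, 35, 28, 28, 35).
The pattern: 2nd Thursday of the month.
2nd Thursday of March 2009: March 12, 2009.
April 2009 — 2nd Thursday is April 9, 2009.
2nd Thursday of May 2009: May 14, 2009.

March 12, 2009; April 9, 2009; May 14, 2009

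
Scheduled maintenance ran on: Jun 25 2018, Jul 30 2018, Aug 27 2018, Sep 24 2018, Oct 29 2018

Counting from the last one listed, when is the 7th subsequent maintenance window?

May 27 2019

All Mondays; the gaps (35, 28, 28, 35) vary with month length.
This is the last Monday of each month.
Last Monday of November 2018: Nov 26 2018.
Last Monday of December 2018: Dec 31 2018.
January 2019 ends with Monday Jan 28 2019.
February 2019 ends with Monday Feb 25 2019.
Last Monday of March 2019: Mar 25 2019.
April 2019 ends with Monday Apr 29 2019.
Last Monday of May 2019: May 27 2019.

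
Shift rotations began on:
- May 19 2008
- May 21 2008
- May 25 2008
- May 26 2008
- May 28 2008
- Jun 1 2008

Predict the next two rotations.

Jun 2 2008, Jun 4 2008

Gaps: 2, 4, 1, 2, 4 days — not constant, but cyclic with period 3.
The events fall on every Monday, Wednesday and Sunday.
The following Monday is Jun 2 2008.
The following Wednesday is Jun 4 2008.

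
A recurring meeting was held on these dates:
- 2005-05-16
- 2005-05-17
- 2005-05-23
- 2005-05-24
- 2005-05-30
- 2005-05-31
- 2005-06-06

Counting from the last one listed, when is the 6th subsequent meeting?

2005-06-27

The gap pattern 1, 6, 1, 6, 1, 6 repeats every 2 events.
These are the Mondays and Tuesdays of each week.
The following Tuesday is 2005-06-07.
Next Monday: 2005-06-13.
Next Tuesday: 2005-06-14.
The following Monday is 2005-06-20.
The following Tuesday is 2005-06-21.
Next Monday: 2005-06-27.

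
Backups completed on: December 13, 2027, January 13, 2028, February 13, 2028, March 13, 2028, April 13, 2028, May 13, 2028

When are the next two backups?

June 13, 2028; July 13, 2028

Each date is the 13th; the gaps (31, 31, 29, 31, 30) track the month lengths.
The rule is the 13th of each month.
June 2028: June 13, 2028.
July 2028: July 13, 2028.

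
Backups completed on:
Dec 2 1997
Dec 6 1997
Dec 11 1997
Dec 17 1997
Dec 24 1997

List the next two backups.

Intervals are 4, 5, 6, 7 days — an arithmetic progression with common difference 1.
Next gap: 8 days. Dec 24 1997 + 8 days = Jan 1 1998.
Next gap: 9 days. Jan 1 1998 + 9 days = Jan 10 1998.

Jan 1 1998, Jan 10 1998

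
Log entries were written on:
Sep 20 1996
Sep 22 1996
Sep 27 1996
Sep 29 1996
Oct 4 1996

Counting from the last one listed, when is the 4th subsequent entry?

Oct 18 1996

Gaps: 2, 5, 2, 5 days — not constant, but cyclic with period 2.
The events fall on every Friday and Sunday.
Next Sunday: Oct 6 1996.
The following Friday is Oct 11 1996.
Next Sunday: Oct 13 1996.
Next Friday: Oct 18 1996.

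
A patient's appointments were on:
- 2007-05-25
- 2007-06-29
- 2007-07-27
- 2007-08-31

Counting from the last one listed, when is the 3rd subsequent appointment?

2007-11-30

These are Fridays with 35, 28, 35-day gaps.
Each is the final Friday of its month — 2007-06-29 is past the 28th, so '4th Friday' doesn't fit.
Last Friday of September 2007: 2007-09-28.
Last Friday of October 2007: 2007-10-26.
Last Friday of November 2007: 2007-11-30.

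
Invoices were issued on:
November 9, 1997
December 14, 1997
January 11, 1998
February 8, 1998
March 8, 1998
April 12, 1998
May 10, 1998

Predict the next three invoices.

All dates are Sundays, 35, 28, 28, 28, 35, 28 days apart.
Specifically, the 2nd Sunday of each month.
2nd Sunday of June 1998: June 14, 1998.
2nd Sunday of July 1998: July 12, 1998.
August 1998 — 2nd Sunday is August 9, 1998.

June 14, 1998; July 12, 1998; August 9, 1998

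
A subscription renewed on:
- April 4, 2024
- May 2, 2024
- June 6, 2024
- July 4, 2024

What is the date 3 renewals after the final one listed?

October 3, 2024

Gaps: 28, 35, 28 days — a mix of 28 and 35. Every date is a Thursday.
Each is the 1st Thursday of its month.
August 2024 — 1st Thursday is August 1, 2024.
September 2024 — 1st Thursday is September 5, 2024.
1st Thursday of October 2024: October 3, 2024.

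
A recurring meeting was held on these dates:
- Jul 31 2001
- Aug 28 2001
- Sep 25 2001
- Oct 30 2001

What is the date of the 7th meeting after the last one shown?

All Tuesdays; the gaps (28, 28, 35) vary with month length.
This is the last Tuesday of each month.
Last Tuesday of November 2001: Nov 27 2001.
December 2001 ends with Tuesday Dec 25 2001.
January 2002 ends with Tuesday Jan 29 2002.
February 2002 ends with Tuesday Feb 26 2002.
March 2002 ends with Tuesday Mar 26 2002.
April 2002 ends with Tuesday Apr 30 2002.
Last Tuesday of May 2002: May 28 2002.

May 28 2002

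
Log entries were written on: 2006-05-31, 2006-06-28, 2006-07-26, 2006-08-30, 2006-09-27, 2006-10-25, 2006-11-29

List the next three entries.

2006-12-27, 2007-01-31, 2007-02-28

These are Wednesdays with 28, 28, 35, 28, 28, 35-day gaps.
Each is the final Wednesday of its month — 2006-05-31 is past the 28th, so '4th Wednesday' doesn't fit.
Last Wednesday of December 2006: 2006-12-27.
Last Wednesday of January 2007: 2007-01-31.
Last Wednesday of February 2007: 2007-02-28.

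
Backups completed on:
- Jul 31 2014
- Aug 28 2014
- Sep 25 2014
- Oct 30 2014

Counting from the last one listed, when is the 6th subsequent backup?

Apr 30 2015

Every date is a Thursday; gaps 28, 28, 35 days.
Each is the last Thursday of its month (at least one falls on the 29th or later, ruling out '4th Thursday').
Last Thursday of November 2014: Nov 27 2014.
Last Thursday of December 2014: Dec 25 2014.
January 2015 ends with Thursday Jan 29 2015.
Last Thursday of February 2015: Feb 26 2015.
March 2015 ends with Thursday Mar 26 2015.
Last Thursday of April 2015: Apr 30 2015.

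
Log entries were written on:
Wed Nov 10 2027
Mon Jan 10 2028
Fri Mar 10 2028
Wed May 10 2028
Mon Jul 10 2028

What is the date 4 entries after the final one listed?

The day-of-month is always 10 (61, 60, 61, 61 days between events).
So this recurs on the 10th of every 2 months.
September 2028: Sun Sep 10 2028.
Next: November 2028 → Fri Nov 10 2028.
January 2029: Wed Jan 10 2029.
March 2029: Sat Mar 10 2029.

Sat Mar 10 2029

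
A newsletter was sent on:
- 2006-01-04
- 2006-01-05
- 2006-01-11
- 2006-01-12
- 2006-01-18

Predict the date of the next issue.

2006-01-19

The gap pattern 1, 6, 1, 6 repeats every 2 events.
These are the Wednesdays and Thursdays of each week.
Next Thursday: 2006-01-19.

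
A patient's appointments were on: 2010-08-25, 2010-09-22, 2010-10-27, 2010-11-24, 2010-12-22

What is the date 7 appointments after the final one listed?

2011-07-27

All dates are Wednesdays, 28, 35, 28, 28 days apart.
Specifically, the 4th Wednesday of each month.
4th Wednesday of January 2011: 2011-01-26.
February 2011 — 4th Wednesday is 2011-02-23.
March 2011 — 4th Wednesday is 2011-03-23.
4th Wednesday of April 2011: 2011-04-27.
May 2011 — 4th Wednesday is 2011-05-25.
4th Wednesday of June 2011: 2011-06-22.
4th Wednesday of July 2011: 2011-07-27.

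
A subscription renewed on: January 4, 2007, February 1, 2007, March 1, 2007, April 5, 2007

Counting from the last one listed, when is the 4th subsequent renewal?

August 2, 2007

Gaps: 28, 28, 35 days — a mix of 28 and 35. Every date is a Thursday.
Each is the 1st Thursday of its month.
1st Thursday of May 2007: May 3, 2007.
1st Thursday of June 2007: June 7, 2007.
1st Thursday of July 2007: July 5, 2007.
1st Thursday of August 2007: August 2, 2007.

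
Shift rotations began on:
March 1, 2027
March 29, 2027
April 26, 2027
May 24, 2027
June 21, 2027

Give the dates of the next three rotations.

Gaps between consecutive events: 28, 28, 28, 28 days — a constant 28-day interval.
June 21, 2027 + 28 days = July 19, 2027.
July 19, 2027 + 28 days = August 16, 2027.
August 16, 2027 + 28 days = September 13, 2027.

July 19, 2027; August 16, 2027; September 13, 2027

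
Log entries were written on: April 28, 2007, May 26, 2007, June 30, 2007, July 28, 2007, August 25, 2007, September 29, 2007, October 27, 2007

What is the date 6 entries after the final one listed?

Every date is a Saturday; gaps 28, 35, 28, 28, 35, 28 days.
Each is the last Saturday of its month (at least one falls on the 29th or later, ruling out '4th Saturday').
Last Saturday of November 2007: November 24, 2007.
December 2007 ends with Saturday December 29, 2007.
Last Saturday of January 2008: January 26, 2008.
February 2008 ends with Saturday February 23, 2008.
March 2008 ends with Saturday March 29, 2008.
April 2008 ends with Saturday April 26, 2008.

April 26, 2008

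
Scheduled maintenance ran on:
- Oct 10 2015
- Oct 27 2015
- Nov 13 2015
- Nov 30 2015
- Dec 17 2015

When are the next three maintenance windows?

The spacing is 17, 17, 17, 17 days — always 17 days.
Dec 17 2015 + 17 days = Jan 3 2016.
Jan 3 2016 + 17 days = Jan 20 2016.
Jan 20 2016 + 17 days = Feb 6 2016.

Jan 3 2016, Jan 20 2016, Feb 6 2016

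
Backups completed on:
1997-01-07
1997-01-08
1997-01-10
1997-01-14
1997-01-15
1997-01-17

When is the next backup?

1997-01-21

Every event lands on a Tuesday or Wednesday or Friday (gaps cycle 1, 2, 4, 1, 2).
So the schedule is: every Tuesday, Wednesday and Friday.
The following Tuesday is 1997-01-21.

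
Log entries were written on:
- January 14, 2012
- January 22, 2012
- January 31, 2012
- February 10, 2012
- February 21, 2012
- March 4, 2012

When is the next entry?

March 17, 2012

Gaps: 8, 9, 10, 11, 12 days — each gap is 1 larger than the previous one.
Next gap: 13 days. March 4, 2012 + 13 days = March 17, 2012.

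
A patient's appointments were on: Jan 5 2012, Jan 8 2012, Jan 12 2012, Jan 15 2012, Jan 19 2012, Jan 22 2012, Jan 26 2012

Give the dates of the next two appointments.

Every event lands on a Thursday or Sunday (gaps cycle 3, 4, 3, 4, 3, 4).
So the schedule is: every Thursday and Sunday.
The following Sunday is Jan 29 2012.
The following Thursday is Feb 2 2012.

Jan 29 2012, Feb 2 2012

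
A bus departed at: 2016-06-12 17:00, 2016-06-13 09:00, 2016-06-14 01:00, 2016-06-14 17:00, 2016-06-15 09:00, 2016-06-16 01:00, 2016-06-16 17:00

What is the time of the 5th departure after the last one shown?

2016-06-20 01:00

Spacing: 16, 16, 16, 16, 16, 16 h — constant 16 h.
2016-06-16 17:00 + 16 h = 2016-06-17 09:00.
2016-06-17 09:00 + 16 h = 2016-06-18 01:00.
2016-06-18 01:00 + 16 h = 2016-06-18 17:00.
2016-06-18 17:00 + 16 h = 2016-06-19 09:00.
2016-06-19 09:00 + 16 h = 2016-06-20 01:00.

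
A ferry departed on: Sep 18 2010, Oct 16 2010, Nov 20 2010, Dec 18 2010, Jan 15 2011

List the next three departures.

These are Saturdays at 28- or 35-day spacing (28, 35, 28, 28).
The pattern: 3rd Saturday of the month.
3rd Saturday of February 2011: Feb 19 2011.
3rd Saturday of March 2011: Mar 19 2011.
April 2011 — 3rd Saturday is Apr 16 2011.

Feb 19 2011, Mar 19 2011, Apr 16 2011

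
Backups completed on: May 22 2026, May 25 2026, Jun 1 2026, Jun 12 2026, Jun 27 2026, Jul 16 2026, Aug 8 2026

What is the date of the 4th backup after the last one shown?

Intervals are 3, 7, 11, 15, 19, 23 days — an arithmetic progression with common difference 4.
Next gap: 27 days. Aug 8 2026 + 27 days = Sep 4 2026.
Next gap: 31 days. Sep 4 2026 + 31 days = Oct 5 2026.
Next gap: 35 days. Oct 5 2026 + 35 days = Nov 9 2026.
Next gap: 39 days. Nov 9 2026 + 39 days = Dec 18 2026.

Dec 18 2026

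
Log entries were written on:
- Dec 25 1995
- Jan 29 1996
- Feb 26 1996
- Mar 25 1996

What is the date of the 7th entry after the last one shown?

Oct 28 1996

All Mondays; the gaps (35, 28, 28) vary with month length.
This is the last Monday of each month.
Last Monday of April 1996: Apr 29 1996.
May 1996 ends with Monday May 27 1996.
June 1996 ends with Monday Jun 24 1996.
Last Monday of July 1996: Jul 29 1996.
Last Monday of August 1996: Aug 26 1996.
September 1996 ends with Monday Sep 30 1996.
Last Monday of October 1996: Oct 28 1996.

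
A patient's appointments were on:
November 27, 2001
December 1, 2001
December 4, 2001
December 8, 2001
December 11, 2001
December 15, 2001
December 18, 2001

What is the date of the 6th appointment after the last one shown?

The gap pattern 4, 3, 4, 3, 4, 3 repeats every 2 events.
These are the Tuesdays and Saturdays of each week.
Next Saturday: December 22, 2001.
Next Tuesday: December 25, 2001.
The following Saturday is December 29, 2001.
Next Tuesday: January 1, 2002.
The following Saturday is January 5, 2002.
Next Tuesday: January 8, 2002.

January 8, 2002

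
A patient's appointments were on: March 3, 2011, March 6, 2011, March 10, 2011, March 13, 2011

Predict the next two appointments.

March 17, 2011; March 20, 2011

Every event lands on a Thursday or Sunday (gaps cycle 3, 4, 3).
So the schedule is: every Thursday and Sunday.
The following Thursday is March 17, 2011.
Next Sunday: March 20, 2011.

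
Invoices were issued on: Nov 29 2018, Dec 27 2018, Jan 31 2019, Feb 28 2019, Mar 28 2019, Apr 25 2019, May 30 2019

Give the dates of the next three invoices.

All Thursdays; the gaps (28, 35, 28, 28, 28, 35) vary with month length.
This is the last Thursday of each month.
Last Thursday of June 2019: Jun 27 2019.
Last Thursday of July 2019: Jul 25 2019.
August 2019 ends with Thursday Aug 29 2019.

Jun 27 2019, Jul 25 2019, Aug 29 2019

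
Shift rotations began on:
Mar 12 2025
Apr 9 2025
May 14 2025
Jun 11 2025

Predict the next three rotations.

These are Wednesdays at 28- or 35-day spacing (28, 35, 28).
The pattern: 2nd Wednesday of the month.
July 2025 — 2nd Wednesday is Jul 9 2025.
August 2025 — 2nd Wednesday is Aug 13 2025.
September 2025 — 2nd Wednesday is Sep 10 2025.

Jul 9 2025, Aug 13 2025, Sep 10 2025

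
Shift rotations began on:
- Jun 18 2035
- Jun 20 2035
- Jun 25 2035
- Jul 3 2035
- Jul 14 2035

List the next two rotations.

Jul 28 2035, Aug 14 2035

Intervals are 2, 5, 8, 11 days — an arithmetic progression with common difference 3.
Next gap: 14 days. Jul 14 2035 + 14 days = Jul 28 2035.
Next gap: 17 days. Jul 28 2035 + 17 days = Aug 14 2035.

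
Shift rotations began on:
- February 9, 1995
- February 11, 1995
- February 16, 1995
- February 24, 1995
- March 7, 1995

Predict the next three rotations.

Intervals are 2, 5, 8, 11 days — an arithmetic progression with common difference 3.
Next gap: 14 days. March 7, 1995 + 14 days = March 21, 1995.
Next gap: 17 days. March 21, 1995 + 17 days = April 7, 1995.
Next gap: 20 days. April 7, 1995 + 20 days = April 27, 1995.

March 21, 1995; April 7, 1995; April 27, 1995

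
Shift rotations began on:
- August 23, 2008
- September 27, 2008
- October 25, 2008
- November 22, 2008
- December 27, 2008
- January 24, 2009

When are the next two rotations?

All dates are Saturdays, 35, 28, 28, 35, 28 days apart.
Specifically, the 4th Saturday of each month.
February 2009 — 4th Saturday is February 28, 2009.
4th Saturday of March 2009: March 28, 2009.

February 28, 2009; March 28, 2009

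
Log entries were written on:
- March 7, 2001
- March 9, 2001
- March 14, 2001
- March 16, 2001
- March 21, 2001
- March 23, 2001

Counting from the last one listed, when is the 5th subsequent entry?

April 11, 2001

Gaps: 2, 5, 2, 5, 2 days — not constant, but cyclic with period 2.
The events fall on every Wednesday and Friday.
Next Wednesday: March 28, 2001.
The following Friday is March 30, 2001.
The following Wednesday is April 4, 2001.
The following Friday is April 6, 2001.
Next Wednesday: April 11, 2001.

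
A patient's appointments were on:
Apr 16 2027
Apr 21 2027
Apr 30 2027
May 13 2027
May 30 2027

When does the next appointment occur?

Jun 20 2027

Gaps: 5, 9, 13, 17 days — each gap is 4 larger than the previous one.
Next gap: 21 days. May 30 2027 + 21 days = Jun 20 2027.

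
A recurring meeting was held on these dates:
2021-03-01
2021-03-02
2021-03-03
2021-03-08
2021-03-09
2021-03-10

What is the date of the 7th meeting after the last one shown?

Gaps: 1, 1, 5, 1, 1 days — not constant, but cyclic with period 3.
The events fall on every Monday, Tuesday and Wednesday.
The following Monday is 2021-03-15.
The following Tuesday is 2021-03-16.
Next Wednesday: 2021-03-17.
Next Monday: 2021-03-22.
The following Tuesday is 2021-03-23.
The following Wednesday is 2021-03-24.
The following Monday is 2021-03-29.

2021-03-29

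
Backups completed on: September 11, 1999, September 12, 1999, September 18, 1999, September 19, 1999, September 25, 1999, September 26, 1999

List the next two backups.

The gap pattern 1, 6, 1, 6, 1 repeats every 2 events.
These are the Saturdays and Sundays of each week.
Next Saturday: October 2, 1999.
Next Sunday: October 3, 1999.

October 2, 1999; October 3, 1999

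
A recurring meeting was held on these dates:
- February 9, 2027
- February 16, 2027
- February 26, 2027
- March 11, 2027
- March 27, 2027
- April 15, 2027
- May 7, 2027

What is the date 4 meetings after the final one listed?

September 2, 2027

Intervals are 7, 10, 13, 16, 19, 22 days — an arithmetic progression with common difference 3.
Next gap: 25 days. May 7, 2027 + 25 days = June 1, 2027.
Next gap: 28 days. June 1, 2027 + 28 days = June 29, 2027.
Next gap: 31 days. June 29, 2027 + 31 days = July 30, 2027.
Next gap: 34 days. July 30, 2027 + 34 days = September 2, 2027.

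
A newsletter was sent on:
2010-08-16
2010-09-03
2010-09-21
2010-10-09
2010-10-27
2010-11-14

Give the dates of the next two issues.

Gaps between consecutive events: 18, 18, 18, 18, 18 days — a constant 18-day interval.
2010-11-14 + 18 days = 2010-12-02.
2010-12-02 + 18 days = 2010-12-20.

2010-12-02, 2010-12-20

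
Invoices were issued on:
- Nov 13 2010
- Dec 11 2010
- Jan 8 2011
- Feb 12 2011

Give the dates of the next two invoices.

Gaps: 28, 28, 35 days — a mix of 28 and 35. Every date is a Saturday.
Each is the 2nd Saturday of its month.
2nd Saturday of March 2011: Mar 12 2011.
April 2011 — 2nd Saturday is Apr 9 2011.

Mar 12 2011, Apr 9 2011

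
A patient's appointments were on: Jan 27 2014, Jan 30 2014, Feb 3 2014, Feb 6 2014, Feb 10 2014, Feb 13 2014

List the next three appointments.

Feb 17 2014, Feb 20 2014, Feb 24 2014

Gaps: 3, 4, 3, 4, 3 days — not constant, but cyclic with period 2.
The events fall on every Monday and Thursday.
Next Monday: Feb 17 2014.
The following Thursday is Feb 20 2014.
The following Monday is Feb 24 2014.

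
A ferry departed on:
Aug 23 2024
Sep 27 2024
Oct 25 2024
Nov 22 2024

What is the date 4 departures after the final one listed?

These are Fridays at 28- or 35-day spacing (35, 28, 28).
The pattern: 4th Friday of the month.
4th Friday of December 2024: Dec 27 2024.
January 2025 — 4th Friday is Jan 24 2025.
4th Friday of February 2025: Feb 28 2025.
4th Friday of March 2025: Mar 28 2025.

Mar 28 2025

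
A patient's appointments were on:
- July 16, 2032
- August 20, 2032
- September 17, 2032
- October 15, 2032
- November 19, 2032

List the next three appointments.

These are Fridays at 28- or 35-day spacing (35, 28, 28, 35).
The pattern: 3rd Friday of the month.
3rd Friday of December 2032: December 17, 2032.
January 2033 — 3rd Friday is January 21, 2033.
3rd Friday of February 2033: February 18, 2033.

December 17, 2032; January 21, 2033; February 18, 2033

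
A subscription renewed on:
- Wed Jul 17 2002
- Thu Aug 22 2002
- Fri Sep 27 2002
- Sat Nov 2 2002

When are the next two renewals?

Sun Dec 8 2002, Mon Jan 13 2003

Every event comes 36 days after the last (36, 36, 36).
Sat Nov 2 2002 + 36 days = Sun Dec 8 2002.
Sun Dec 8 2002 + 36 days = Mon Jan 13 2003.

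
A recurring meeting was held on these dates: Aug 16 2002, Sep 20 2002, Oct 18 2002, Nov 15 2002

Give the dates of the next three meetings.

Gaps: 35, 28, 28 days — a mix of 28 and 35. Every date is a Friday.
Each is the 3rd Friday of its month.
3rd Friday of December 2002: Dec 20 2002.
3rd Friday of January 2003: Jan 17 2003.
3rd Friday of February 2003: Feb 21 2003.

Dec 20 2002, Jan 17 2003, Feb 21 2003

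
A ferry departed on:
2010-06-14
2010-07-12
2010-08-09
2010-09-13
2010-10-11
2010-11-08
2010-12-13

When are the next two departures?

2011-01-10, 2011-02-14

These are Mondays at 28- or 35-day spacing (28, 28, 35, 28, 28, 35).
The pattern: 2nd Monday of the month.
2nd Monday of January 2011: 2011-01-10.
February 2011 — 2nd Monday is 2011-02-14.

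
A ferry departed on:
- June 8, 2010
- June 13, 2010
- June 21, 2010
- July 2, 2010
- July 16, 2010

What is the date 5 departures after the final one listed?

November 8, 2010

Gaps: 5, 8, 11, 14 days — each gap is 3 larger than the previous one.
Next gap: 17 days. July 16, 2010 + 17 days = August 2, 2010.
Next gap: 20 days. August 2, 2010 + 20 days = August 22, 2010.
Next gap: 23 days. August 22, 2010 + 23 days = September 14, 2010.
Next gap: 26 days. September 14, 2010 + 26 days = October 10, 2010.
Next gap: 29 days. October 10, 2010 + 29 days = November 8, 2010.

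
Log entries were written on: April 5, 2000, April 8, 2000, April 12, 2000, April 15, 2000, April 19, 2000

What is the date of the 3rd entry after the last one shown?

Every event lands on a Wednesday or Saturday (gaps cycle 3, 4, 3, 4).
So the schedule is: every Wednesday and Saturday.
The following Saturday is April 22, 2000.
The following Wednesday is April 26, 2000.
The following Saturday is April 29, 2000.

April 29, 2000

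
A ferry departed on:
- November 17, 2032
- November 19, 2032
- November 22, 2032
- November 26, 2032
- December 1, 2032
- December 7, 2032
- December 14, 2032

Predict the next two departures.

Intervals are 2, 3, 4, 5, 6, 7 days — an arithmetic progression with common difference 1.
Next gap: 8 days. December 14, 2032 + 8 days = December 22, 2032.
Next gap: 9 days. December 22, 2032 + 9 days = December 31, 2032.

December 22, 2032; December 31, 2032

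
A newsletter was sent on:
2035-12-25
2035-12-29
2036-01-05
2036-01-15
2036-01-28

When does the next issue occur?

The spacing grows by 3 each time: 4, 7, 10, 13 days.
Next gap: 16 days. 2036-01-28 + 16 days = 2036-02-13.

2036-02-13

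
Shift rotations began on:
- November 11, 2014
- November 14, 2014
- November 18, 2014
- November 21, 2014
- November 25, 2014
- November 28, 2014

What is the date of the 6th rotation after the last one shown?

December 19, 2014

Gaps: 3, 4, 3, 4, 3 days — not constant, but cyclic with period 2.
The events fall on every Tuesday and Friday.
The following Tuesday is December 2, 2014.
The following Friday is December 5, 2014.
The following Tuesday is December 9, 2014.
Next Friday: December 12, 2014.
The following Tuesday is December 16, 2014.
Next Friday: December 19, 2014.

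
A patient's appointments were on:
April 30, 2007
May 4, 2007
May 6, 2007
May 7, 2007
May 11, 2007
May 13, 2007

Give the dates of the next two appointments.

Every event lands on a Monday or Friday or Sunday (gaps cycle 4, 2, 1, 4, 2).
So the schedule is: every Monday, Friday and Sunday.
The following Monday is May 14, 2007.
The following Friday is May 18, 2007.

May 14, 2007; May 18, 2007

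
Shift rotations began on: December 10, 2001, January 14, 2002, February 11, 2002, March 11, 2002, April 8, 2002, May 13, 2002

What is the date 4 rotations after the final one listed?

September 9, 2002

All dates are Mondays, 35, 28, 28, 28, 35 days apart.
Specifically, the 2nd Monday of each month.
2nd Monday of June 2002: June 10, 2002.
2nd Monday of July 2002: July 8, 2002.
August 2002 — 2nd Monday is August 12, 2002.
September 2002 — 2nd Monday is September 9, 2002.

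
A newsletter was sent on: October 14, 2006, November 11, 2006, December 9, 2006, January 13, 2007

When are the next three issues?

February 10, 2007; March 10, 2007; April 14, 2007

These are Saturdays at 28- or 35-day spacing (28, 28, 35).
The pattern: 2nd Saturday of the month.
2nd Saturday of February 2007: February 10, 2007.
March 2007 — 2nd Saturday is March 10, 2007.
2nd Saturday of April 2007: April 14, 2007.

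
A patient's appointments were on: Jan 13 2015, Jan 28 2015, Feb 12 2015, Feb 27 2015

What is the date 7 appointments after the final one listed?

Jun 12 2015

Gaps between consecutive events: 15, 15, 15 days — a constant 15-day interval.
Feb 27 2015 + 15 days = Mar 14 2015.
Mar 14 2015 + 15 days = Mar 29 2015.
Mar 29 2015 + 15 days = Apr 13 2015.
Apr 13 2015 + 15 days = Apr 28 2015.
Apr 28 2015 + 15 days = May 13 2015.
May 13 2015 + 15 days = May 28 2015.
May 28 2015 + 15 days = Jun 12 2015.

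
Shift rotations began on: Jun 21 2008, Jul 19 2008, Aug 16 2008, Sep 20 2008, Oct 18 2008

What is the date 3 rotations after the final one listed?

Gaps: 28, 28, 35, 28 days — a mix of 28 and 35. Every date is a Saturday.
Each is the 3rd Saturday of its month.
3rd Saturday of November 2008: Nov 15 2008.
3rd Saturday of December 2008: Dec 20 2008.
January 2009 — 3rd Saturday is Jan 17 2009.

Jan 17 2009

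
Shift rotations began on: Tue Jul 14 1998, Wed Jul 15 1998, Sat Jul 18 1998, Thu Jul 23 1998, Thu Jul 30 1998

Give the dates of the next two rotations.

Intervals are 1, 3, 5, 7 days — an arithmetic progression with common difference 2.
Next gap: 9 days. Thu Jul 30 1998 + 9 days = Sat Aug 8 1998.
Next gap: 11 days. Sat Aug 8 1998 + 11 days = Wed Aug 19 1998.

Sat Aug 8 1998, Wed Aug 19 1998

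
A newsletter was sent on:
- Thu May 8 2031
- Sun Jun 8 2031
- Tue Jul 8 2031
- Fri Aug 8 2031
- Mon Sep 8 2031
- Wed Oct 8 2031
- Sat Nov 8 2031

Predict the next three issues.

Mon Dec 8 2031, Thu Jan 8 2032, Sun Feb 8 2032

Each date is the 8th; the gaps (31, 30, 31, 31, 30, 31) track the month lengths.
The rule is the 8th of each month.
December 2031: Mon Dec 8 2031.
January 2032: Thu Jan 8 2032.
February 2032: Sun Feb 8 2032.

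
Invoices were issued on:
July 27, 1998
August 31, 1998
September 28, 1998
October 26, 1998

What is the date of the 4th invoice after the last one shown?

February 22, 1999

Every date is a Monday; gaps 35, 28, 28 days.
Each is the last Monday of its month (at least one falls on the 29th or later, ruling out '4th Monday').
Last Monday of November 1998: November 30, 1998.
Last Monday of December 1998: December 28, 1998.
Last Monday of January 1999: January 25, 1999.
Last Monday of February 1999: February 22, 1999.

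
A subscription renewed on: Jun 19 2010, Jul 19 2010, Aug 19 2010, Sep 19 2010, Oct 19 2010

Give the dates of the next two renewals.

Gaps: 30, 31, 31, 30 days — not constant. Every event is on the 19th of the month.
Pattern: the 19th of each month.
Next: November 2010 → Nov 19 2010.
Next: December 2010 → Dec 19 2010.

Nov 19 2010, Dec 19 2010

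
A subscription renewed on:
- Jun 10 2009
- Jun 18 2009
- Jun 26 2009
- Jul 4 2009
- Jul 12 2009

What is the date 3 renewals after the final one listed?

Gaps between consecutive events: 8, 8, 8, 8 days — a constant 8-day interval.
Jul 12 2009 + 8 days = Jul 20 2009.
Jul 20 2009 + 8 days = Jul 28 2009.
Jul 28 2009 + 8 days = Aug 5 2009.

Aug 5 2009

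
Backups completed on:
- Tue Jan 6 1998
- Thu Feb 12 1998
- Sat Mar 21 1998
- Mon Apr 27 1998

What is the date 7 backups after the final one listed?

The spacing is 37, 37, 37 days — always 37 days.
Mon Apr 27 1998 + 37 days = Wed Jun 3 1998.
Wed Jun 3 1998 + 37 days = Fri Jul 10 1998.
Fri Jul 10 1998 + 37 days = Sun Aug 16 1998.
Sun Aug 16 1998 + 37 days = Tue Sep 22 1998.
Tue Sep 22 1998 + 37 days = Thu Oct 29 1998.
Thu Oct 29 1998 + 37 days = Sat Dec 5 1998.
Sat Dec 5 1998 + 37 days = Mon Jan 11 1999.

Mon Jan 11 1999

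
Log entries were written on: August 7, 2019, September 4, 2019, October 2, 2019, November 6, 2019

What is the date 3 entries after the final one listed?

Gaps: 28, 28, 35 days — a mix of 28 and 35. Every date is a Wednesday.
Each is the 1st Wednesday of its month.
December 2019 — 1st Wednesday is December 4, 2019.
1st Wednesday of January 2020: January 1, 2020.
February 2020 — 1st Wednesday is February 5, 2020.

February 5, 2020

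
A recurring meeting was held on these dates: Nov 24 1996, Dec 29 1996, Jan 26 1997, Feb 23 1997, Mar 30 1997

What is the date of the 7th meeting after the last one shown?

Oct 26 1997

These are Sundays with 35, 28, 28, 35-day gaps.
Each is the final Sunday of its month — Dec 29 1996 is past the 28th, so '4th Sunday' doesn't fit.
Last Sunday of April 1997: Apr 27 1997.
May 1997 ends with Sunday May 25 1997.
Last Sunday of June 1997: Jun 29 1997.
Last Sunday of July 1997: Jul 27 1997.
Last Sunday of August 1997: Aug 31 1997.
September 1997 ends with Sunday Sep 28 1997.
October 1997 ends with Sunday Oct 26 1997.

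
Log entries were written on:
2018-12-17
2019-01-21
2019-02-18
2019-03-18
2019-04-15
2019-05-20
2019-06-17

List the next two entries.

All dates are Mondays, 35, 28, 28, 28, 35, 28 days apart.
Specifically, the 3rd Monday of each month.
3rd Monday of July 2019: 2019-07-15.
August 2019 — 3rd Monday is 2019-08-19.

2019-07-15, 2019-08-19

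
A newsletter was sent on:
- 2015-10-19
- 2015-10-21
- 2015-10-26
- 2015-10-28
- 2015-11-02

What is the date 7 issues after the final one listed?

Every event lands on a Monday or Wednesday (gaps cycle 2, 5, 2, 5).
So the schedule is: every Monday and Wednesday.
The following Wednesday is 2015-11-04.
Next Monday: 2015-11-09.
Next Wednesday: 2015-11-11.
The following Monday is 2015-11-16.
The following Wednesday is 2015-11-18.
The following Monday is 2015-11-23.
The following Wednesday is 2015-11-25.

2015-11-25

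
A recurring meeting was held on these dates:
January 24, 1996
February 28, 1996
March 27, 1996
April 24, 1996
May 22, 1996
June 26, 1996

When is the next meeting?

July 24, 1996

All dates are Wednesdays, 35, 28, 28, 28, 35 days apart.
Specifically, the 4th Wednesday of each month.
July 1996 — 4th Wednesday is July 24, 1996.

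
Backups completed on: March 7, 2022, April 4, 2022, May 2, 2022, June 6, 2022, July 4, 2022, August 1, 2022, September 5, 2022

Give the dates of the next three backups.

October 3, 2022; November 7, 2022; December 5, 2022

These are Mondays at 28- or 35-day spacing (28, 28, 35, 28, 28, 35).
The pattern: 1st Monday of the month.
1st Monday of October 2022: October 3, 2022.
1st Monday of November 2022: November 7, 2022.
1st Monday of December 2022: December 5, 2022.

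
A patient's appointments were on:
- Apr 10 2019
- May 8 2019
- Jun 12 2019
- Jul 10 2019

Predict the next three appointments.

Aug 14 2019, Sep 11 2019, Oct 9 2019

These are Wednesdays at 28- or 35-day spacing (28, 35, 28).
The pattern: 2nd Wednesday of the month.
2nd Wednesday of August 2019: Aug 14 2019.
2nd Wednesday of September 2019: Sep 11 2019.
2nd Wednesday of October 2019: Oct 9 2019.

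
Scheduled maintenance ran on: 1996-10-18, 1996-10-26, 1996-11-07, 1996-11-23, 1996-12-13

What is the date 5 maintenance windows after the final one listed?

1997-05-22

Intervals are 8, 12, 16, 20 days — an arithmetic progression with common difference 4.
Next gap: 24 days. 1996-12-13 + 24 days = 1997-01-06.
Next gap: 28 days. 1997-01-06 + 28 days = 1997-02-03.
Next gap: 32 days. 1997-02-03 + 32 days = 1997-03-07.
Next gap: 36 days. 1997-03-07 + 36 days = 1997-04-12.
Next gap: 40 days. 1997-04-12 + 40 days = 1997-05-22.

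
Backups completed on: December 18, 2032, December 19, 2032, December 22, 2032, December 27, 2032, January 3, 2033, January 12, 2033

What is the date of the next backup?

Gaps: 1, 3, 5, 7, 9 days — each gap is 2 larger than the previous one.
Next gap: 11 days. January 12, 2033 + 11 days = January 23, 2033.

January 23, 2033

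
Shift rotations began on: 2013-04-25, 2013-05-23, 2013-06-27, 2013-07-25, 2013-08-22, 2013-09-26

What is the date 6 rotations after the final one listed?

Gaps: 28, 35, 28, 28, 35 days — a mix of 28 and 35. Every date is a Thursday.
Each is the 4th Thursday of its month.
4th Thursday of October 2013: 2013-10-24.
4th Thursday of November 2013: 2013-11-28.
4th Thursday of December 2013: 2013-12-26.
4th Thursday of January 2014: 2014-01-23.
4th Thursday of February 2014: 2014-02-27.
March 2014 — 4th Thursday is 2014-03-27.

2014-03-27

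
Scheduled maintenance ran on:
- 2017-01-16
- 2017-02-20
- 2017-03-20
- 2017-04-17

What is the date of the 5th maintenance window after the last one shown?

2017-09-18

Gaps: 35, 28, 28 days — a mix of 28 and 35. Every date is a Monday.
Each is the 3rd Monday of its month.
3rd Monday of May 2017: 2017-05-15.
June 2017 — 3rd Monday is 2017-06-19.
July 2017 — 3rd Monday is 2017-07-17.
3rd Monday of August 2017: 2017-08-21.
3rd Monday of September 2017: 2017-09-18.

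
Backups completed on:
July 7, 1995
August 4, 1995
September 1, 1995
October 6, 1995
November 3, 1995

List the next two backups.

These are Fridays at 28- or 35-day spacing (28, 28, 35, 28).
The pattern: 1st Friday of the month.
1st Friday of December 1995: December 1, 1995.
1st Friday of January 1996: January 5, 1996.

December 1, 1995; January 5, 1996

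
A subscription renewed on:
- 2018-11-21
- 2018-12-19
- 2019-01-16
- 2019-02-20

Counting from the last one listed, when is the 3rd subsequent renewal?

All dates are Wednesdays, 28, 28, 35 days apart.
Specifically, the 3rd Wednesday of each month.
March 2019 — 3rd Wednesday is 2019-03-20.
3rd Wednesday of April 2019: 2019-04-17.
3rd Wednesday of May 2019: 2019-05-15.

2019-05-15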